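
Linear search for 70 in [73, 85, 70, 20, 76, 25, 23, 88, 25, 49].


i=0: 73!=70
i=1: 85!=70
i=2: 70==70 found!

Found at 2, 3 comps


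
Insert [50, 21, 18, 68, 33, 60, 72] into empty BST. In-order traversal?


Insert 50: root
Insert 21: L from 50
Insert 18: L from 50 -> L from 21
Insert 68: R from 50
Insert 33: L from 50 -> R from 21
Insert 60: R from 50 -> L from 68
Insert 72: R from 50 -> R from 68

In-order: [18, 21, 33, 50, 60, 68, 72]


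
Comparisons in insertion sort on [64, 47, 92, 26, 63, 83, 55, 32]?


Algorithm: insertion sort
Input: [64, 47, 92, 26, 63, 83, 55, 32]
Sorted: [26, 32, 47, 55, 63, 64, 83, 92]

22


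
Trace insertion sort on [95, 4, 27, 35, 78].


Initial: [95, 4, 27, 35, 78]
Insert 4: [4, 95, 27, 35, 78]
Insert 27: [4, 27, 95, 35, 78]
Insert 35: [4, 27, 35, 95, 78]
Insert 78: [4, 27, 35, 78, 95]

Sorted: [4, 27, 35, 78, 95]


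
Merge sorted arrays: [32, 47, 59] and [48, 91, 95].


Take 32 from A
Take 47 from A
Take 48 from B
Take 59 from A

Merged: [32, 47, 48, 59, 91, 95]


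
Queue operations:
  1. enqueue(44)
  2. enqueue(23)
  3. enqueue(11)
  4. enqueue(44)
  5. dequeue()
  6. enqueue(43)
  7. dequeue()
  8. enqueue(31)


enqueue(44) -> [44]
enqueue(23) -> [44, 23]
enqueue(11) -> [44, 23, 11]
enqueue(44) -> [44, 23, 11, 44]
dequeue()->44, [23, 11, 44]
enqueue(43) -> [23, 11, 44, 43]
dequeue()->23, [11, 44, 43]
enqueue(31) -> [11, 44, 43, 31]

Final queue: [11, 44, 43, 31]


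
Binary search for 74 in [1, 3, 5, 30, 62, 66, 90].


Step 1: lo=0, hi=6, mid=3, val=30
Step 2: lo=4, hi=6, mid=5, val=66
Step 3: lo=6, hi=6, mid=6, val=90

Not found


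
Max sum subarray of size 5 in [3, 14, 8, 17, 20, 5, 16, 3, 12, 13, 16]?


[0:5]: 62
[1:6]: 64
[2:7]: 66
[3:8]: 61
[4:9]: 56
[5:10]: 49
[6:11]: 60

Max: 66 at [2:7]


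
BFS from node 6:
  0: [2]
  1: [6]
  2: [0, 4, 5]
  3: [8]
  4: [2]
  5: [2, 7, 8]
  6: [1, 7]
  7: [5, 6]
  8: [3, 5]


Visit 6, enqueue [1, 7]
Visit 1, enqueue []
Visit 7, enqueue [5]
Visit 5, enqueue [2, 8]
Visit 2, enqueue [0, 4]
Visit 8, enqueue [3]
Visit 0, enqueue []
Visit 4, enqueue []
Visit 3, enqueue []

BFS order: [6, 1, 7, 5, 2, 8, 0, 4, 3]


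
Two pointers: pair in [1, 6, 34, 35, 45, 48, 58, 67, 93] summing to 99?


lo=0(1)+hi=8(93)=94
lo=1(6)+hi=8(93)=99

Yes: 6+93=99


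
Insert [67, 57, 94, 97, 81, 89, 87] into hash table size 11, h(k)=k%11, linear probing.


Insert 67: h=1 -> slot 1
Insert 57: h=2 -> slot 2
Insert 94: h=6 -> slot 6
Insert 97: h=9 -> slot 9
Insert 81: h=4 -> slot 4
Insert 89: h=1, 2 probes -> slot 3
Insert 87: h=10 -> slot 10

Table: [None, 67, 57, 89, 81, None, 94, None, None, 97, 87]


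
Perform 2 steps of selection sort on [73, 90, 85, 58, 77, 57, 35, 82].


Initial: [73, 90, 85, 58, 77, 57, 35, 82]
Step 1: min=35 at 6
  Swap: [35, 90, 85, 58, 77, 57, 73, 82]
Step 2: min=57 at 5
  Swap: [35, 57, 85, 58, 77, 90, 73, 82]

After 2 steps: [35, 57, 85, 58, 77, 90, 73, 82]


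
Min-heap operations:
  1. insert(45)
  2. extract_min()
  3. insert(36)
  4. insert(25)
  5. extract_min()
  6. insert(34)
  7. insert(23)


insert(45) -> [45]
extract_min()->45, []
insert(36) -> [36]
insert(25) -> [25, 36]
extract_min()->25, [36]
insert(34) -> [34, 36]
insert(23) -> [23, 36, 34]

Final heap: [23, 36, 34]


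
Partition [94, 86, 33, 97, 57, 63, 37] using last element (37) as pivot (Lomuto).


Pivot: 37
  33 <= 37: swap -> [33, 86, 94, 97, 57, 63, 37]
Place pivot at 1: [33, 37, 94, 97, 57, 63, 86]

Partitioned: [33, 37, 94, 97, 57, 63, 86]


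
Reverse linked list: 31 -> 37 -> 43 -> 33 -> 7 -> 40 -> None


Step 1: curr=31, set curr.next=prev(None) | reversed so far: 31
Step 2: curr=37, set curr.next=prev(31) | reversed so far: 37 -> 31
Step 3: curr=43, set curr.next=prev(37) | reversed so far: 43 -> 37 -> 31
Step 4: curr=33, set curr.next=prev(43) | reversed so far: 33 -> 43 -> 37 -> 31
Step 5: curr=7, set curr.next=prev(33) | reversed so far: 7 -> 33 -> 43 -> 37 -> 31
Step 6: curr=40, set curr.next=prev(7) | reversed so far: 40 -> 7 -> 33 -> 43 -> 37 -> 31

40 -> 7 -> 33 -> 43 -> 37 -> 31 -> None


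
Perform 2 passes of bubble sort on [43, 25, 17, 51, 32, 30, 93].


Initial: [43, 25, 17, 51, 32, 30, 93]
Pass 1: [25, 17, 43, 32, 30, 51, 93] (4 swaps)
Pass 2: [17, 25, 32, 30, 43, 51, 93] (3 swaps)

After 2 passes: [17, 25, 32, 30, 43, 51, 93]


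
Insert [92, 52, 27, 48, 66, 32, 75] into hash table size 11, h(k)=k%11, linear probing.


Insert 92: h=4 -> slot 4
Insert 52: h=8 -> slot 8
Insert 27: h=5 -> slot 5
Insert 48: h=4, 2 probes -> slot 6
Insert 66: h=0 -> slot 0
Insert 32: h=10 -> slot 10
Insert 75: h=9 -> slot 9

Table: [66, None, None, None, 92, 27, 48, None, 52, 75, 32]


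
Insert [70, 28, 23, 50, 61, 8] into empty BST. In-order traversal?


Insert 70: root
Insert 28: L from 70
Insert 23: L from 70 -> L from 28
Insert 50: L from 70 -> R from 28
Insert 61: L from 70 -> R from 28 -> R from 50
Insert 8: L from 70 -> L from 28 -> L from 23

In-order: [8, 23, 28, 50, 61, 70]


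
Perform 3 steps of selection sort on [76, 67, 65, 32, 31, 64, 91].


Initial: [76, 67, 65, 32, 31, 64, 91]
Step 1: min=31 at 4
  Swap: [31, 67, 65, 32, 76, 64, 91]
Step 2: min=32 at 3
  Swap: [31, 32, 65, 67, 76, 64, 91]
Step 3: min=64 at 5
  Swap: [31, 32, 64, 67, 76, 65, 91]

After 3 steps: [31, 32, 64, 67, 76, 65, 91]


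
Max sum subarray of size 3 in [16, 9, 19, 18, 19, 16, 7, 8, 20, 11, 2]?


[0:3]: 44
[1:4]: 46
[2:5]: 56
[3:6]: 53
[4:7]: 42
[5:8]: 31
[6:9]: 35
[7:10]: 39
[8:11]: 33

Max: 56 at [2:5]


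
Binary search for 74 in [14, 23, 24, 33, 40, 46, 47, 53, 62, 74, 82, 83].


Step 1: lo=0, hi=11, mid=5, val=46
Step 2: lo=6, hi=11, mid=8, val=62
Step 3: lo=9, hi=11, mid=10, val=82
Step 4: lo=9, hi=9, mid=9, val=74

Found at index 9


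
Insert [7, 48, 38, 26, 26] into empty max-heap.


Insert 7: [7]
Insert 48: [48, 7]
Insert 38: [48, 7, 38]
Insert 26: [48, 26, 38, 7]
Insert 26: [48, 26, 38, 7, 26]

Final heap: [48, 26, 38, 7, 26]


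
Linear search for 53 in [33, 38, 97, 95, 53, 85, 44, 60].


i=0: 33!=53
i=1: 38!=53
i=2: 97!=53
i=3: 95!=53
i=4: 53==53 found!

Found at 4, 5 comps


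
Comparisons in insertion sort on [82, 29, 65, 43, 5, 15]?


Algorithm: insertion sort
Input: [82, 29, 65, 43, 5, 15]
Sorted: [5, 15, 29, 43, 65, 82]

15


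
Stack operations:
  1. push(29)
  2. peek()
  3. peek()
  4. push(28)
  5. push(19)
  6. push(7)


push(29) -> [29]
peek()->29
peek()->29
push(28) -> [29, 28]
push(19) -> [29, 28, 19]
push(7) -> [29, 28, 19, 7]

Final stack: [29, 28, 19, 7]


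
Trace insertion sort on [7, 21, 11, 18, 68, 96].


Initial: [7, 21, 11, 18, 68, 96]
Insert 21: [7, 21, 11, 18, 68, 96]
Insert 11: [7, 11, 21, 18, 68, 96]
Insert 18: [7, 11, 18, 21, 68, 96]
Insert 68: [7, 11, 18, 21, 68, 96]
Insert 96: [7, 11, 18, 21, 68, 96]

Sorted: [7, 11, 18, 21, 68, 96]


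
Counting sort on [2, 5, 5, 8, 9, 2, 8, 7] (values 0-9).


Input: [2, 5, 5, 8, 9, 2, 8, 7]
Counts: [0, 0, 2, 0, 0, 2, 0, 1, 2, 1]

Sorted: [2, 2, 5, 5, 7, 8, 8, 9]


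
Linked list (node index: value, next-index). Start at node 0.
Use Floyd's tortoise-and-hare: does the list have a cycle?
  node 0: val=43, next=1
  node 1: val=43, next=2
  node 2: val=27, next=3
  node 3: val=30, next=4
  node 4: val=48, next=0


Floyd's tortoise (slow, +1) and hare (fast, +2):
  init: slow=0, fast=0
  step 1: slow=1, fast=2
  step 2: slow=2, fast=4
  step 3: slow=3, fast=1
  step 4: slow=4, fast=3
  step 5: slow=0, fast=0
  slow == fast at node 0: cycle detected

Cycle: yes


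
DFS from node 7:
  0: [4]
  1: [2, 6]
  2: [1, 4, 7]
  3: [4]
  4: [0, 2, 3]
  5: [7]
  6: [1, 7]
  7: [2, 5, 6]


Visit 7, push [6, 5, 2]
Visit 2, push [4, 1]
Visit 1, push [6]
Visit 6, push []
Visit 4, push [3, 0]
Visit 0, push []
Visit 3, push []
Visit 5, push []

DFS order: [7, 2, 1, 6, 4, 0, 3, 5]


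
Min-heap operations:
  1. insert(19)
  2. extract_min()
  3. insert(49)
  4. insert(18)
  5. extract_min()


insert(19) -> [19]
extract_min()->19, []
insert(49) -> [49]
insert(18) -> [18, 49]
extract_min()->18, [49]

Final heap: [49]


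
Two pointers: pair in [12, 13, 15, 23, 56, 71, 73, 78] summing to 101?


lo=0(12)+hi=7(78)=90
lo=1(13)+hi=7(78)=91
lo=2(15)+hi=7(78)=93
lo=3(23)+hi=7(78)=101

Yes: 23+78=101


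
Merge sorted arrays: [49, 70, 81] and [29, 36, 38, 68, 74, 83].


Take 29 from B
Take 36 from B
Take 38 from B
Take 49 from A
Take 68 from B
Take 70 from A
Take 74 from B
Take 81 from A

Merged: [29, 36, 38, 49, 68, 70, 74, 81, 83]


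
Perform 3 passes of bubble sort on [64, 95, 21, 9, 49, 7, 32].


Initial: [64, 95, 21, 9, 49, 7, 32]
Pass 1: [64, 21, 9, 49, 7, 32, 95] (5 swaps)
Pass 2: [21, 9, 49, 7, 32, 64, 95] (5 swaps)
Pass 3: [9, 21, 7, 32, 49, 64, 95] (3 swaps)

After 3 passes: [9, 21, 7, 32, 49, 64, 95]


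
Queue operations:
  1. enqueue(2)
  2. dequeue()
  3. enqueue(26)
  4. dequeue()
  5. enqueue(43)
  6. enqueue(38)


enqueue(2) -> [2]
dequeue()->2, []
enqueue(26) -> [26]
dequeue()->26, []
enqueue(43) -> [43]
enqueue(38) -> [43, 38]

Final queue: [43, 38]


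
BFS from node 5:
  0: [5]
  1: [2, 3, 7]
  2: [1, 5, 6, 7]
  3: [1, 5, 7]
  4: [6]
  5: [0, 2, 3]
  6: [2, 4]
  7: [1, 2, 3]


Visit 5, enqueue [0, 2, 3]
Visit 0, enqueue []
Visit 2, enqueue [1, 6, 7]
Visit 3, enqueue []
Visit 1, enqueue []
Visit 6, enqueue [4]
Visit 7, enqueue []
Visit 4, enqueue []

BFS order: [5, 0, 2, 3, 1, 6, 7, 4]


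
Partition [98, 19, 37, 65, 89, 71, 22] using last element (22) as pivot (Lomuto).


Pivot: 22
  19 <= 22: swap -> [19, 98, 37, 65, 89, 71, 22]
Place pivot at 1: [19, 22, 37, 65, 89, 71, 98]

Partitioned: [19, 22, 37, 65, 89, 71, 98]


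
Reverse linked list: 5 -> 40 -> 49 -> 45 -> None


Step 1: curr=5, set curr.next=prev(None) | reversed so far: 5
Step 2: curr=40, set curr.next=prev(5) | reversed so far: 40 -> 5
Step 3: curr=49, set curr.next=prev(40) | reversed so far: 49 -> 40 -> 5
Step 4: curr=45, set curr.next=prev(49) | reversed so far: 45 -> 49 -> 40 -> 5

45 -> 49 -> 40 -> 5 -> None


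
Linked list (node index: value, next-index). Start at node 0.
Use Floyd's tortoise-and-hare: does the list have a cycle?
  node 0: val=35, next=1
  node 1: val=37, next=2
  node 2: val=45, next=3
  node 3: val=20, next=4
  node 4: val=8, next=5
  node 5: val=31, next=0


Floyd's tortoise (slow, +1) and hare (fast, +2):
  init: slow=0, fast=0
  step 1: slow=1, fast=2
  step 2: slow=2, fast=4
  step 3: slow=3, fast=0
  step 4: slow=4, fast=2
  step 5: slow=5, fast=4
  step 6: slow=0, fast=0
  slow == fast at node 0: cycle detected

Cycle: yes


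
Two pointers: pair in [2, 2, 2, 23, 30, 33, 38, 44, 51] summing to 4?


lo=0(2)+hi=8(51)=53
lo=0(2)+hi=7(44)=46
lo=0(2)+hi=6(38)=40
lo=0(2)+hi=5(33)=35
lo=0(2)+hi=4(30)=32
lo=0(2)+hi=3(23)=25
lo=0(2)+hi=2(2)=4

Yes: 2+2=4


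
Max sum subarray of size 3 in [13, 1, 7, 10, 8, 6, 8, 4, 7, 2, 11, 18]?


[0:3]: 21
[1:4]: 18
[2:5]: 25
[3:6]: 24
[4:7]: 22
[5:8]: 18
[6:9]: 19
[7:10]: 13
[8:11]: 20
[9:12]: 31

Max: 31 at [9:12]


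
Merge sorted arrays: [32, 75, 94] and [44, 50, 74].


Take 32 from A
Take 44 from B
Take 50 from B
Take 74 from B

Merged: [32, 44, 50, 74, 75, 94]


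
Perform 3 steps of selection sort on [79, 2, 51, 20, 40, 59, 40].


Initial: [79, 2, 51, 20, 40, 59, 40]
Step 1: min=2 at 1
  Swap: [2, 79, 51, 20, 40, 59, 40]
Step 2: min=20 at 3
  Swap: [2, 20, 51, 79, 40, 59, 40]
Step 3: min=40 at 4
  Swap: [2, 20, 40, 79, 51, 59, 40]

After 3 steps: [2, 20, 40, 79, 51, 59, 40]


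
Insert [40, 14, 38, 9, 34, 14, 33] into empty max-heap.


Insert 40: [40]
Insert 14: [40, 14]
Insert 38: [40, 14, 38]
Insert 9: [40, 14, 38, 9]
Insert 34: [40, 34, 38, 9, 14]
Insert 14: [40, 34, 38, 9, 14, 14]
Insert 33: [40, 34, 38, 9, 14, 14, 33]

Final heap: [40, 34, 38, 9, 14, 14, 33]


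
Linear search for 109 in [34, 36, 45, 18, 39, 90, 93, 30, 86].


i=0: 34!=109
i=1: 36!=109
i=2: 45!=109
i=3: 18!=109
i=4: 39!=109
i=5: 90!=109
i=6: 93!=109
i=7: 30!=109
i=8: 86!=109

Not found, 9 comps


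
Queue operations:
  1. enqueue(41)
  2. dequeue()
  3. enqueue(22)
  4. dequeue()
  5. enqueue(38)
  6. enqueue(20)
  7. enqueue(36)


enqueue(41) -> [41]
dequeue()->41, []
enqueue(22) -> [22]
dequeue()->22, []
enqueue(38) -> [38]
enqueue(20) -> [38, 20]
enqueue(36) -> [38, 20, 36]

Final queue: [38, 20, 36]


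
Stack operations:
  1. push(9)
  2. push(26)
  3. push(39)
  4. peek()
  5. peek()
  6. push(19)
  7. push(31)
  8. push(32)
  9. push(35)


push(9) -> [9]
push(26) -> [9, 26]
push(39) -> [9, 26, 39]
peek()->39
peek()->39
push(19) -> [9, 26, 39, 19]
push(31) -> [9, 26, 39, 19, 31]
push(32) -> [9, 26, 39, 19, 31, 32]
push(35) -> [9, 26, 39, 19, 31, 32, 35]

Final stack: [9, 26, 39, 19, 31, 32, 35]


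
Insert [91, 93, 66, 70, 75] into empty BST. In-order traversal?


Insert 91: root
Insert 93: R from 91
Insert 66: L from 91
Insert 70: L from 91 -> R from 66
Insert 75: L from 91 -> R from 66 -> R from 70

In-order: [66, 70, 75, 91, 93]


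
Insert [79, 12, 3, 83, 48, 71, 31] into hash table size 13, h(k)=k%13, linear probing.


Insert 79: h=1 -> slot 1
Insert 12: h=12 -> slot 12
Insert 3: h=3 -> slot 3
Insert 83: h=5 -> slot 5
Insert 48: h=9 -> slot 9
Insert 71: h=6 -> slot 6
Insert 31: h=5, 2 probes -> slot 7

Table: [None, 79, None, 3, None, 83, 71, 31, None, 48, None, None, 12]


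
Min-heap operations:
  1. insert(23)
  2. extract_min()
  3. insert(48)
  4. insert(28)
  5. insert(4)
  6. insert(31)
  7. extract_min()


insert(23) -> [23]
extract_min()->23, []
insert(48) -> [48]
insert(28) -> [28, 48]
insert(4) -> [4, 48, 28]
insert(31) -> [4, 31, 28, 48]
extract_min()->4, [28, 31, 48]

Final heap: [28, 31, 48]


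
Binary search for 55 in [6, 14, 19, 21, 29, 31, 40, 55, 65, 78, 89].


Step 1: lo=0, hi=10, mid=5, val=31
Step 2: lo=6, hi=10, mid=8, val=65
Step 3: lo=6, hi=7, mid=6, val=40
Step 4: lo=7, hi=7, mid=7, val=55

Found at index 7


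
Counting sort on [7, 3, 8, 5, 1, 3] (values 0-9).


Input: [7, 3, 8, 5, 1, 3]
Counts: [0, 1, 0, 2, 0, 1, 0, 1, 1, 0]

Sorted: [1, 3, 3, 5, 7, 8]


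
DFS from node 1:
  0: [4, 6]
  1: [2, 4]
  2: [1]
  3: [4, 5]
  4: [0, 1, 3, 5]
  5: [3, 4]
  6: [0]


Visit 1, push [4, 2]
Visit 2, push []
Visit 4, push [5, 3, 0]
Visit 0, push [6]
Visit 6, push []
Visit 3, push [5]
Visit 5, push []

DFS order: [1, 2, 4, 0, 6, 3, 5]


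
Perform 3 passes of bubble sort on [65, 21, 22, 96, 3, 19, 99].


Initial: [65, 21, 22, 96, 3, 19, 99]
Pass 1: [21, 22, 65, 3, 19, 96, 99] (4 swaps)
Pass 2: [21, 22, 3, 19, 65, 96, 99] (2 swaps)
Pass 3: [21, 3, 19, 22, 65, 96, 99] (2 swaps)

After 3 passes: [21, 3, 19, 22, 65, 96, 99]


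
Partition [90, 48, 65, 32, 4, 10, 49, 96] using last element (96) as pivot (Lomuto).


Pivot: 96
  90 <= 96: advance i (no swap)
  48 <= 96: advance i (no swap)
  65 <= 96: advance i (no swap)
  32 <= 96: advance i (no swap)
  4 <= 96: advance i (no swap)
  10 <= 96: advance i (no swap)
  49 <= 96: advance i (no swap)
Place pivot at 7: [90, 48, 65, 32, 4, 10, 49, 96]

Partitioned: [90, 48, 65, 32, 4, 10, 49, 96]


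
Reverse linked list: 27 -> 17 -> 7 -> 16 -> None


Step 1: curr=27, set curr.next=prev(None) | reversed so far: 27
Step 2: curr=17, set curr.next=prev(27) | reversed so far: 17 -> 27
Step 3: curr=7, set curr.next=prev(17) | reversed so far: 7 -> 17 -> 27
Step 4: curr=16, set curr.next=prev(7) | reversed so far: 16 -> 7 -> 17 -> 27

16 -> 7 -> 17 -> 27 -> None


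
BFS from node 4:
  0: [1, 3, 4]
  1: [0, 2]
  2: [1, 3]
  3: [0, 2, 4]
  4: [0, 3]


Visit 4, enqueue [0, 3]
Visit 0, enqueue [1]
Visit 3, enqueue [2]
Visit 1, enqueue []
Visit 2, enqueue []

BFS order: [4, 0, 3, 1, 2]


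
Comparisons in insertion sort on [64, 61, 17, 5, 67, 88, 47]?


Algorithm: insertion sort
Input: [64, 61, 17, 5, 67, 88, 47]
Sorted: [5, 17, 47, 61, 64, 67, 88]

13


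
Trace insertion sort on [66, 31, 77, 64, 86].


Initial: [66, 31, 77, 64, 86]
Insert 31: [31, 66, 77, 64, 86]
Insert 77: [31, 66, 77, 64, 86]
Insert 64: [31, 64, 66, 77, 86]
Insert 86: [31, 64, 66, 77, 86]

Sorted: [31, 64, 66, 77, 86]


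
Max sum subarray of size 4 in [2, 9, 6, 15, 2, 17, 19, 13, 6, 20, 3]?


[0:4]: 32
[1:5]: 32
[2:6]: 40
[3:7]: 53
[4:8]: 51
[5:9]: 55
[6:10]: 58
[7:11]: 42

Max: 58 at [6:10]


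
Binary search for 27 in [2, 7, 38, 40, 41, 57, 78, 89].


Step 1: lo=0, hi=7, mid=3, val=40
Step 2: lo=0, hi=2, mid=1, val=7
Step 3: lo=2, hi=2, mid=2, val=38

Not found


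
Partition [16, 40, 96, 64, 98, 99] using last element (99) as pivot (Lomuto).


Pivot: 99
  16 <= 99: advance i (no swap)
  40 <= 99: advance i (no swap)
  96 <= 99: advance i (no swap)
  64 <= 99: advance i (no swap)
  98 <= 99: advance i (no swap)
Place pivot at 5: [16, 40, 96, 64, 98, 99]

Partitioned: [16, 40, 96, 64, 98, 99]


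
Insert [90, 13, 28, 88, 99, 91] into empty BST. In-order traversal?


Insert 90: root
Insert 13: L from 90
Insert 28: L from 90 -> R from 13
Insert 88: L from 90 -> R from 13 -> R from 28
Insert 99: R from 90
Insert 91: R from 90 -> L from 99

In-order: [13, 28, 88, 90, 91, 99]


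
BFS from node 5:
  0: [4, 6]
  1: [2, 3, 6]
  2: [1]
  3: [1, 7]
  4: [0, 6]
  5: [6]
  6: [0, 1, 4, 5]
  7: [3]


Visit 5, enqueue [6]
Visit 6, enqueue [0, 1, 4]
Visit 0, enqueue []
Visit 1, enqueue [2, 3]
Visit 4, enqueue []
Visit 2, enqueue []
Visit 3, enqueue [7]
Visit 7, enqueue []

BFS order: [5, 6, 0, 1, 4, 2, 3, 7]


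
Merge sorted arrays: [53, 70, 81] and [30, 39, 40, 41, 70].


Take 30 from B
Take 39 from B
Take 40 from B
Take 41 from B
Take 53 from A
Take 70 from A
Take 70 from B

Merged: [30, 39, 40, 41, 53, 70, 70, 81]


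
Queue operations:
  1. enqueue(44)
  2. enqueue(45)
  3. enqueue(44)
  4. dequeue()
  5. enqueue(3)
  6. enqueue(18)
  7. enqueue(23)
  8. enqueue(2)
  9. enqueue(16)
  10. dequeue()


enqueue(44) -> [44]
enqueue(45) -> [44, 45]
enqueue(44) -> [44, 45, 44]
dequeue()->44, [45, 44]
enqueue(3) -> [45, 44, 3]
enqueue(18) -> [45, 44, 3, 18]
enqueue(23) -> [45, 44, 3, 18, 23]
enqueue(2) -> [45, 44, 3, 18, 23, 2]
enqueue(16) -> [45, 44, 3, 18, 23, 2, 16]
dequeue()->45, [44, 3, 18, 23, 2, 16]

Final queue: [44, 3, 18, 23, 2, 16]


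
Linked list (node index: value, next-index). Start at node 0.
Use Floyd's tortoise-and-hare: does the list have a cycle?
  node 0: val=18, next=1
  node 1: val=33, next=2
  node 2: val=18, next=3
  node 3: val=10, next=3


Floyd's tortoise (slow, +1) and hare (fast, +2):
  init: slow=0, fast=0
  step 1: slow=1, fast=2
  step 2: slow=2, fast=3
  step 3: slow=3, fast=3
  slow == fast at node 3: cycle detected

Cycle: yes


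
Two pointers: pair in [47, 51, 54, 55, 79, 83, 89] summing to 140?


lo=0(47)+hi=6(89)=136
lo=1(51)+hi=6(89)=140

Yes: 51+89=140


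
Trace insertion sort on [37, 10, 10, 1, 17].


Initial: [37, 10, 10, 1, 17]
Insert 10: [10, 37, 10, 1, 17]
Insert 10: [10, 10, 37, 1, 17]
Insert 1: [1, 10, 10, 37, 17]
Insert 17: [1, 10, 10, 17, 37]

Sorted: [1, 10, 10, 17, 37]


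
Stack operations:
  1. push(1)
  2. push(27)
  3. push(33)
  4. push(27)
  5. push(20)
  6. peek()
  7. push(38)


push(1) -> [1]
push(27) -> [1, 27]
push(33) -> [1, 27, 33]
push(27) -> [1, 27, 33, 27]
push(20) -> [1, 27, 33, 27, 20]
peek()->20
push(38) -> [1, 27, 33, 27, 20, 38]

Final stack: [1, 27, 33, 27, 20, 38]


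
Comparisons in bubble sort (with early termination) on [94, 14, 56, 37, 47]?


Algorithm: bubble sort (with early termination)
Input: [94, 14, 56, 37, 47]
Sorted: [14, 37, 47, 56, 94]

9


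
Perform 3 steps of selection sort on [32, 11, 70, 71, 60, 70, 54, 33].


Initial: [32, 11, 70, 71, 60, 70, 54, 33]
Step 1: min=11 at 1
  Swap: [11, 32, 70, 71, 60, 70, 54, 33]
Step 2: min=32 at 1
  Swap: [11, 32, 70, 71, 60, 70, 54, 33]
Step 3: min=33 at 7
  Swap: [11, 32, 33, 71, 60, 70, 54, 70]

After 3 steps: [11, 32, 33, 71, 60, 70, 54, 70]


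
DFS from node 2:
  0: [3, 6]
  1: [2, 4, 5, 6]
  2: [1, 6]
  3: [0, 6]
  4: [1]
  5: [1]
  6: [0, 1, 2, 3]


Visit 2, push [6, 1]
Visit 1, push [6, 5, 4]
Visit 4, push []
Visit 5, push []
Visit 6, push [3, 0]
Visit 0, push [3]
Visit 3, push []

DFS order: [2, 1, 4, 5, 6, 0, 3]


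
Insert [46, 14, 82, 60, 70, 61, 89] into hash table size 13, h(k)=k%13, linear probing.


Insert 46: h=7 -> slot 7
Insert 14: h=1 -> slot 1
Insert 82: h=4 -> slot 4
Insert 60: h=8 -> slot 8
Insert 70: h=5 -> slot 5
Insert 61: h=9 -> slot 9
Insert 89: h=11 -> slot 11

Table: [None, 14, None, None, 82, 70, None, 46, 60, 61, None, 89, None]


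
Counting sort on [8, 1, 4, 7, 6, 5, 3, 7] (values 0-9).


Input: [8, 1, 4, 7, 6, 5, 3, 7]
Counts: [0, 1, 0, 1, 1, 1, 1, 2, 1, 0]

Sorted: [1, 3, 4, 5, 6, 7, 7, 8]


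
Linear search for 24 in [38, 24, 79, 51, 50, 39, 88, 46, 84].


i=0: 38!=24
i=1: 24==24 found!

Found at 1, 2 comps


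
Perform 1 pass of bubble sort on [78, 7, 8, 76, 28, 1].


Initial: [78, 7, 8, 76, 28, 1]
Pass 1: [7, 8, 76, 28, 1, 78] (5 swaps)

After 1 pass: [7, 8, 76, 28, 1, 78]


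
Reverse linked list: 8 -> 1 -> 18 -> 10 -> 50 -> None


Step 1: curr=8, set curr.next=prev(None) | reversed so far: 8
Step 2: curr=1, set curr.next=prev(8) | reversed so far: 1 -> 8
Step 3: curr=18, set curr.next=prev(1) | reversed so far: 18 -> 1 -> 8
Step 4: curr=10, set curr.next=prev(18) | reversed so far: 10 -> 18 -> 1 -> 8
Step 5: curr=50, set curr.next=prev(10) | reversed so far: 50 -> 10 -> 18 -> 1 -> 8

50 -> 10 -> 18 -> 1 -> 8 -> None


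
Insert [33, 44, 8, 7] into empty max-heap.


Insert 33: [33]
Insert 44: [44, 33]
Insert 8: [44, 33, 8]
Insert 7: [44, 33, 8, 7]

Final heap: [44, 33, 8, 7]


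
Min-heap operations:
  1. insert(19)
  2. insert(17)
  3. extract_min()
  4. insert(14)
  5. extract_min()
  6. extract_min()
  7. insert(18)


insert(19) -> [19]
insert(17) -> [17, 19]
extract_min()->17, [19]
insert(14) -> [14, 19]
extract_min()->14, [19]
extract_min()->19, []
insert(18) -> [18]

Final heap: [18]


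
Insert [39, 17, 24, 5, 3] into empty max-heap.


Insert 39: [39]
Insert 17: [39, 17]
Insert 24: [39, 17, 24]
Insert 5: [39, 17, 24, 5]
Insert 3: [39, 17, 24, 5, 3]

Final heap: [39, 17, 24, 5, 3]


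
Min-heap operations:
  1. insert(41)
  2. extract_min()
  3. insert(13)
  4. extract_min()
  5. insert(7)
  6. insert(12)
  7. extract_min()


insert(41) -> [41]
extract_min()->41, []
insert(13) -> [13]
extract_min()->13, []
insert(7) -> [7]
insert(12) -> [7, 12]
extract_min()->7, [12]

Final heap: [12]


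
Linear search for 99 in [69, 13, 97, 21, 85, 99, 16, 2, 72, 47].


i=0: 69!=99
i=1: 13!=99
i=2: 97!=99
i=3: 21!=99
i=4: 85!=99
i=5: 99==99 found!

Found at 5, 6 comps


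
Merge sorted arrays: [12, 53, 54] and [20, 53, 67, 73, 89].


Take 12 from A
Take 20 from B
Take 53 from A
Take 53 from B
Take 54 from A

Merged: [12, 20, 53, 53, 54, 67, 73, 89]


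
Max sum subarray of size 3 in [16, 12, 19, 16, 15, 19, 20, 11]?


[0:3]: 47
[1:4]: 47
[2:5]: 50
[3:6]: 50
[4:7]: 54
[5:8]: 50

Max: 54 at [4:7]


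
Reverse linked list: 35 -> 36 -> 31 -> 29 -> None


Step 1: curr=35, set curr.next=prev(None) | reversed so far: 35
Step 2: curr=36, set curr.next=prev(35) | reversed so far: 36 -> 35
Step 3: curr=31, set curr.next=prev(36) | reversed so far: 31 -> 36 -> 35
Step 4: curr=29, set curr.next=prev(31) | reversed so far: 29 -> 31 -> 36 -> 35

29 -> 31 -> 36 -> 35 -> None


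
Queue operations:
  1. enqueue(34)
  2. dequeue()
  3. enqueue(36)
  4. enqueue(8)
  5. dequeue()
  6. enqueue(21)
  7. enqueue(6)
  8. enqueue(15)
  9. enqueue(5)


enqueue(34) -> [34]
dequeue()->34, []
enqueue(36) -> [36]
enqueue(8) -> [36, 8]
dequeue()->36, [8]
enqueue(21) -> [8, 21]
enqueue(6) -> [8, 21, 6]
enqueue(15) -> [8, 21, 6, 15]
enqueue(5) -> [8, 21, 6, 15, 5]

Final queue: [8, 21, 6, 15, 5]


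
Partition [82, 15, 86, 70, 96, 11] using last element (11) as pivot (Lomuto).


Pivot: 11
Place pivot at 0: [11, 15, 86, 70, 96, 82]

Partitioned: [11, 15, 86, 70, 96, 82]


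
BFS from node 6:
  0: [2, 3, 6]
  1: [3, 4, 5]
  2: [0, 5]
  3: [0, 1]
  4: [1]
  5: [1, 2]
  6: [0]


Visit 6, enqueue [0]
Visit 0, enqueue [2, 3]
Visit 2, enqueue [5]
Visit 3, enqueue [1]
Visit 5, enqueue []
Visit 1, enqueue [4]
Visit 4, enqueue []

BFS order: [6, 0, 2, 3, 5, 1, 4]


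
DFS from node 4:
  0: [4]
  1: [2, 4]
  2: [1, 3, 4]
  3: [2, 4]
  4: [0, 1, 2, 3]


Visit 4, push [3, 2, 1, 0]
Visit 0, push []
Visit 1, push [2]
Visit 2, push [3]
Visit 3, push []

DFS order: [4, 0, 1, 2, 3]


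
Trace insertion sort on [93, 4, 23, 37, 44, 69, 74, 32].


Initial: [93, 4, 23, 37, 44, 69, 74, 32]
Insert 4: [4, 93, 23, 37, 44, 69, 74, 32]
Insert 23: [4, 23, 93, 37, 44, 69, 74, 32]
Insert 37: [4, 23, 37, 93, 44, 69, 74, 32]
Insert 44: [4, 23, 37, 44, 93, 69, 74, 32]
Insert 69: [4, 23, 37, 44, 69, 93, 74, 32]
Insert 74: [4, 23, 37, 44, 69, 74, 93, 32]
Insert 32: [4, 23, 32, 37, 44, 69, 74, 93]

Sorted: [4, 23, 32, 37, 44, 69, 74, 93]


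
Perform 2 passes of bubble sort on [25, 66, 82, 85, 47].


Initial: [25, 66, 82, 85, 47]
Pass 1: [25, 66, 82, 47, 85] (1 swaps)
Pass 2: [25, 66, 47, 82, 85] (1 swaps)

After 2 passes: [25, 66, 47, 82, 85]


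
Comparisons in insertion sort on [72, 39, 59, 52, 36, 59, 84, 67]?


Algorithm: insertion sort
Input: [72, 39, 59, 52, 36, 59, 84, 67]
Sorted: [36, 39, 52, 59, 59, 67, 72, 84]

16


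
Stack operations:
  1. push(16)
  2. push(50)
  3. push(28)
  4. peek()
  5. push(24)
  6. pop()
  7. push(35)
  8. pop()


push(16) -> [16]
push(50) -> [16, 50]
push(28) -> [16, 50, 28]
peek()->28
push(24) -> [16, 50, 28, 24]
pop()->24, [16, 50, 28]
push(35) -> [16, 50, 28, 35]
pop()->35, [16, 50, 28]

Final stack: [16, 50, 28]


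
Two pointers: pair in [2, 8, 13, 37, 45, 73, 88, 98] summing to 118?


lo=0(2)+hi=7(98)=100
lo=1(8)+hi=7(98)=106
lo=2(13)+hi=7(98)=111
lo=3(37)+hi=7(98)=135
lo=3(37)+hi=6(88)=125
lo=3(37)+hi=5(73)=110
lo=4(45)+hi=5(73)=118

Yes: 45+73=118


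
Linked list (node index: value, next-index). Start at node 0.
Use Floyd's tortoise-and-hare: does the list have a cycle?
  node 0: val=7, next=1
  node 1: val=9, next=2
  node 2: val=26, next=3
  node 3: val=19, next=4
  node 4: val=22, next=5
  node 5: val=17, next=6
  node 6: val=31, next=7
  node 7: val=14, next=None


Floyd's tortoise (slow, +1) and hare (fast, +2):
  init: slow=0, fast=0
  step 1: slow=1, fast=2
  step 2: slow=2, fast=4
  step 3: slow=3, fast=6
  step 4: fast 6->7->None, no cycle

Cycle: no


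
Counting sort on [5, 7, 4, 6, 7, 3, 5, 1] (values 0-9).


Input: [5, 7, 4, 6, 7, 3, 5, 1]
Counts: [0, 1, 0, 1, 1, 2, 1, 2, 0, 0]

Sorted: [1, 3, 4, 5, 5, 6, 7, 7]


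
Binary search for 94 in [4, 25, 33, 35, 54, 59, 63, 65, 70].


Step 1: lo=0, hi=8, mid=4, val=54
Step 2: lo=5, hi=8, mid=6, val=63
Step 3: lo=7, hi=8, mid=7, val=65
Step 4: lo=8, hi=8, mid=8, val=70

Not found


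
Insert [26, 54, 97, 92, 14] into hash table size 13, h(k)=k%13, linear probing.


Insert 26: h=0 -> slot 0
Insert 54: h=2 -> slot 2
Insert 97: h=6 -> slot 6
Insert 92: h=1 -> slot 1
Insert 14: h=1, 2 probes -> slot 3

Table: [26, 92, 54, 14, None, None, 97, None, None, None, None, None, None]


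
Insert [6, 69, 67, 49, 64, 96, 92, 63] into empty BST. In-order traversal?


Insert 6: root
Insert 69: R from 6
Insert 67: R from 6 -> L from 69
Insert 49: R from 6 -> L from 69 -> L from 67
Insert 64: R from 6 -> L from 69 -> L from 67 -> R from 49
Insert 96: R from 6 -> R from 69
Insert 92: R from 6 -> R from 69 -> L from 96
Insert 63: R from 6 -> L from 69 -> L from 67 -> R from 49 -> L from 64

In-order: [6, 49, 63, 64, 67, 69, 92, 96]


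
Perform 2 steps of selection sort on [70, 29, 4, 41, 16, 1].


Initial: [70, 29, 4, 41, 16, 1]
Step 1: min=1 at 5
  Swap: [1, 29, 4, 41, 16, 70]
Step 2: min=4 at 2
  Swap: [1, 4, 29, 41, 16, 70]

After 2 steps: [1, 4, 29, 41, 16, 70]


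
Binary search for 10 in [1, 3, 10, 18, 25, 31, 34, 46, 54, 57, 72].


Step 1: lo=0, hi=10, mid=5, val=31
Step 2: lo=0, hi=4, mid=2, val=10

Found at index 2


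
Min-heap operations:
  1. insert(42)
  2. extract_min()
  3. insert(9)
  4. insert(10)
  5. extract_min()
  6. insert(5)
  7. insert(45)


insert(42) -> [42]
extract_min()->42, []
insert(9) -> [9]
insert(10) -> [9, 10]
extract_min()->9, [10]
insert(5) -> [5, 10]
insert(45) -> [5, 10, 45]

Final heap: [5, 10, 45]


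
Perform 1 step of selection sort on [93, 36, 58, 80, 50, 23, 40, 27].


Initial: [93, 36, 58, 80, 50, 23, 40, 27]
Step 1: min=23 at 5
  Swap: [23, 36, 58, 80, 50, 93, 40, 27]

After 1 step: [23, 36, 58, 80, 50, 93, 40, 27]


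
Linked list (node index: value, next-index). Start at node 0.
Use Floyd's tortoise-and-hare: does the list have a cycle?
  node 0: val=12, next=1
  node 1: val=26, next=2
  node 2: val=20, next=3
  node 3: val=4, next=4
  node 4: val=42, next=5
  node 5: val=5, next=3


Floyd's tortoise (slow, +1) and hare (fast, +2):
  init: slow=0, fast=0
  step 1: slow=1, fast=2
  step 2: slow=2, fast=4
  step 3: slow=3, fast=3
  slow == fast at node 3: cycle detected

Cycle: yes


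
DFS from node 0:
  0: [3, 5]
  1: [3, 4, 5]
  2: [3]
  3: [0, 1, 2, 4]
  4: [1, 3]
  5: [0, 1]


Visit 0, push [5, 3]
Visit 3, push [4, 2, 1]
Visit 1, push [5, 4]
Visit 4, push []
Visit 5, push []
Visit 2, push []

DFS order: [0, 3, 1, 4, 5, 2]


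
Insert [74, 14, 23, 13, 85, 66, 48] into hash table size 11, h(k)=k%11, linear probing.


Insert 74: h=8 -> slot 8
Insert 14: h=3 -> slot 3
Insert 23: h=1 -> slot 1
Insert 13: h=2 -> slot 2
Insert 85: h=8, 1 probes -> slot 9
Insert 66: h=0 -> slot 0
Insert 48: h=4 -> slot 4

Table: [66, 23, 13, 14, 48, None, None, None, 74, 85, None]


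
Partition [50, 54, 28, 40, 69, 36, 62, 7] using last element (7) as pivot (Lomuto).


Pivot: 7
Place pivot at 0: [7, 54, 28, 40, 69, 36, 62, 50]

Partitioned: [7, 54, 28, 40, 69, 36, 62, 50]


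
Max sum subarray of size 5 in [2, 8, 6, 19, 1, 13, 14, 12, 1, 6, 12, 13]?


[0:5]: 36
[1:6]: 47
[2:7]: 53
[3:8]: 59
[4:9]: 41
[5:10]: 46
[6:11]: 45
[7:12]: 44

Max: 59 at [3:8]


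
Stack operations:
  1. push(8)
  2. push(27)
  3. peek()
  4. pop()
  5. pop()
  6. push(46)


push(8) -> [8]
push(27) -> [8, 27]
peek()->27
pop()->27, [8]
pop()->8, []
push(46) -> [46]

Final stack: [46]


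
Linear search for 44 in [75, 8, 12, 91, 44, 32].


i=0: 75!=44
i=1: 8!=44
i=2: 12!=44
i=3: 91!=44
i=4: 44==44 found!

Found at 4, 5 comps


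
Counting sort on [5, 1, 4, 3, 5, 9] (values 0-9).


Input: [5, 1, 4, 3, 5, 9]
Counts: [0, 1, 0, 1, 1, 2, 0, 0, 0, 1]

Sorted: [1, 3, 4, 5, 5, 9]


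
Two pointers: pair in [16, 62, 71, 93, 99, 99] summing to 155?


lo=0(16)+hi=5(99)=115
lo=1(62)+hi=5(99)=161
lo=1(62)+hi=4(99)=161
lo=1(62)+hi=3(93)=155

Yes: 62+93=155


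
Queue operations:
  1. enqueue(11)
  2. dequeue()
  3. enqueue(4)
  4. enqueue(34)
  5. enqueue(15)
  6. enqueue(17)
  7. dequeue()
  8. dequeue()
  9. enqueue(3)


enqueue(11) -> [11]
dequeue()->11, []
enqueue(4) -> [4]
enqueue(34) -> [4, 34]
enqueue(15) -> [4, 34, 15]
enqueue(17) -> [4, 34, 15, 17]
dequeue()->4, [34, 15, 17]
dequeue()->34, [15, 17]
enqueue(3) -> [15, 17, 3]

Final queue: [15, 17, 3]


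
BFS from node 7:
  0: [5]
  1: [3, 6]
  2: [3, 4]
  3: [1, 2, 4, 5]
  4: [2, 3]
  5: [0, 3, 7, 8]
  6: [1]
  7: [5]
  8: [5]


Visit 7, enqueue [5]
Visit 5, enqueue [0, 3, 8]
Visit 0, enqueue []
Visit 3, enqueue [1, 2, 4]
Visit 8, enqueue []
Visit 1, enqueue [6]
Visit 2, enqueue []
Visit 4, enqueue []
Visit 6, enqueue []

BFS order: [7, 5, 0, 3, 8, 1, 2, 4, 6]


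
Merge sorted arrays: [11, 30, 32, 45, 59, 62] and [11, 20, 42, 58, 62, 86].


Take 11 from A
Take 11 from B
Take 20 from B
Take 30 from A
Take 32 from A
Take 42 from B
Take 45 from A
Take 58 from B
Take 59 from A
Take 62 from A

Merged: [11, 11, 20, 30, 32, 42, 45, 58, 59, 62, 62, 86]


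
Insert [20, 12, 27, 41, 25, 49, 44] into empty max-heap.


Insert 20: [20]
Insert 12: [20, 12]
Insert 27: [27, 12, 20]
Insert 41: [41, 27, 20, 12]
Insert 25: [41, 27, 20, 12, 25]
Insert 49: [49, 27, 41, 12, 25, 20]
Insert 44: [49, 27, 44, 12, 25, 20, 41]

Final heap: [49, 27, 44, 12, 25, 20, 41]


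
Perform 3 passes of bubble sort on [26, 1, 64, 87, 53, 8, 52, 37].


Initial: [26, 1, 64, 87, 53, 8, 52, 37]
Pass 1: [1, 26, 64, 53, 8, 52, 37, 87] (5 swaps)
Pass 2: [1, 26, 53, 8, 52, 37, 64, 87] (4 swaps)
Pass 3: [1, 26, 8, 52, 37, 53, 64, 87] (3 swaps)

After 3 passes: [1, 26, 8, 52, 37, 53, 64, 87]


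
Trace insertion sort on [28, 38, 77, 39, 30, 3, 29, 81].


Initial: [28, 38, 77, 39, 30, 3, 29, 81]
Insert 38: [28, 38, 77, 39, 30, 3, 29, 81]
Insert 77: [28, 38, 77, 39, 30, 3, 29, 81]
Insert 39: [28, 38, 39, 77, 30, 3, 29, 81]
Insert 30: [28, 30, 38, 39, 77, 3, 29, 81]
Insert 3: [3, 28, 30, 38, 39, 77, 29, 81]
Insert 29: [3, 28, 29, 30, 38, 39, 77, 81]
Insert 81: [3, 28, 29, 30, 38, 39, 77, 81]

Sorted: [3, 28, 29, 30, 38, 39, 77, 81]


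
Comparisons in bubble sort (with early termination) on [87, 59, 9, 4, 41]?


Algorithm: bubble sort (with early termination)
Input: [87, 59, 9, 4, 41]
Sorted: [4, 9, 41, 59, 87]

10


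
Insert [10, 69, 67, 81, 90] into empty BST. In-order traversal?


Insert 10: root
Insert 69: R from 10
Insert 67: R from 10 -> L from 69
Insert 81: R from 10 -> R from 69
Insert 90: R from 10 -> R from 69 -> R from 81

In-order: [10, 67, 69, 81, 90]


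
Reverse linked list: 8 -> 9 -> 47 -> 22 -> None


Step 1: curr=8, set curr.next=prev(None) | reversed so far: 8
Step 2: curr=9, set curr.next=prev(8) | reversed so far: 9 -> 8
Step 3: curr=47, set curr.next=prev(9) | reversed so far: 47 -> 9 -> 8
Step 4: curr=22, set curr.next=prev(47) | reversed so far: 22 -> 47 -> 9 -> 8

22 -> 47 -> 9 -> 8 -> None


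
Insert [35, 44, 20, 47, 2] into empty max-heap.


Insert 35: [35]
Insert 44: [44, 35]
Insert 20: [44, 35, 20]
Insert 47: [47, 44, 20, 35]
Insert 2: [47, 44, 20, 35, 2]

Final heap: [47, 44, 20, 35, 2]


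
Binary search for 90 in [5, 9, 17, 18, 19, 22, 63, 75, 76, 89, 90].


Step 1: lo=0, hi=10, mid=5, val=22
Step 2: lo=6, hi=10, mid=8, val=76
Step 3: lo=9, hi=10, mid=9, val=89
Step 4: lo=10, hi=10, mid=10, val=90

Found at index 10


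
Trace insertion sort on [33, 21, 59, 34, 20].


Initial: [33, 21, 59, 34, 20]
Insert 21: [21, 33, 59, 34, 20]
Insert 59: [21, 33, 59, 34, 20]
Insert 34: [21, 33, 34, 59, 20]
Insert 20: [20, 21, 33, 34, 59]

Sorted: [20, 21, 33, 34, 59]


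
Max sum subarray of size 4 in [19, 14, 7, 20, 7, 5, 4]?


[0:4]: 60
[1:5]: 48
[2:6]: 39
[3:7]: 36

Max: 60 at [0:4]


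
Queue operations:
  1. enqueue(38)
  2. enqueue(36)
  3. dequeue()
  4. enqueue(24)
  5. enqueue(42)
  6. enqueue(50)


enqueue(38) -> [38]
enqueue(36) -> [38, 36]
dequeue()->38, [36]
enqueue(24) -> [36, 24]
enqueue(42) -> [36, 24, 42]
enqueue(50) -> [36, 24, 42, 50]

Final queue: [36, 24, 42, 50]


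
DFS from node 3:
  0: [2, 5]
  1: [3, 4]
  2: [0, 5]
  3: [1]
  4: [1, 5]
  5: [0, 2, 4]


Visit 3, push [1]
Visit 1, push [4]
Visit 4, push [5]
Visit 5, push [2, 0]
Visit 0, push [2]
Visit 2, push []

DFS order: [3, 1, 4, 5, 0, 2]


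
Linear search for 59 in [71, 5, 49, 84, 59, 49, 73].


i=0: 71!=59
i=1: 5!=59
i=2: 49!=59
i=3: 84!=59
i=4: 59==59 found!

Found at 4, 5 comps


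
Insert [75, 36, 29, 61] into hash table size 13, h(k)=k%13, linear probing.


Insert 75: h=10 -> slot 10
Insert 36: h=10, 1 probes -> slot 11
Insert 29: h=3 -> slot 3
Insert 61: h=9 -> slot 9

Table: [None, None, None, 29, None, None, None, None, None, 61, 75, 36, None]


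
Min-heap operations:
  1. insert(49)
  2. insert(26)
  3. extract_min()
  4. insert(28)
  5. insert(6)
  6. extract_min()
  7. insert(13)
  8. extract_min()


insert(49) -> [49]
insert(26) -> [26, 49]
extract_min()->26, [49]
insert(28) -> [28, 49]
insert(6) -> [6, 49, 28]
extract_min()->6, [28, 49]
insert(13) -> [13, 49, 28]
extract_min()->13, [28, 49]

Final heap: [28, 49]


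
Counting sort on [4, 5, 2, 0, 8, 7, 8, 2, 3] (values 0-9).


Input: [4, 5, 2, 0, 8, 7, 8, 2, 3]
Counts: [1, 0, 2, 1, 1, 1, 0, 1, 2, 0]

Sorted: [0, 2, 2, 3, 4, 5, 7, 8, 8]


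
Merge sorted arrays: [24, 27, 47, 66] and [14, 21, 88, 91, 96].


Take 14 from B
Take 21 from B
Take 24 from A
Take 27 from A
Take 47 from A
Take 66 from A

Merged: [14, 21, 24, 27, 47, 66, 88, 91, 96]


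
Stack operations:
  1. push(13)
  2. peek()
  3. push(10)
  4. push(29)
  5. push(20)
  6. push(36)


push(13) -> [13]
peek()->13
push(10) -> [13, 10]
push(29) -> [13, 10, 29]
push(20) -> [13, 10, 29, 20]
push(36) -> [13, 10, 29, 20, 36]

Final stack: [13, 10, 29, 20, 36]


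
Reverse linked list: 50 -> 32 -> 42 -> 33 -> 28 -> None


Step 1: curr=50, set curr.next=prev(None) | reversed so far: 50
Step 2: curr=32, set curr.next=prev(50) | reversed so far: 32 -> 50
Step 3: curr=42, set curr.next=prev(32) | reversed so far: 42 -> 32 -> 50
Step 4: curr=33, set curr.next=prev(42) | reversed so far: 33 -> 42 -> 32 -> 50
Step 5: curr=28, set curr.next=prev(33) | reversed so far: 28 -> 33 -> 42 -> 32 -> 50

28 -> 33 -> 42 -> 32 -> 50 -> None


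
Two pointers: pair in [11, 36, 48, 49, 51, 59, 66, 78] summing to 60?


lo=0(11)+hi=7(78)=89
lo=0(11)+hi=6(66)=77
lo=0(11)+hi=5(59)=70
lo=0(11)+hi=4(51)=62
lo=0(11)+hi=3(49)=60

Yes: 11+49=60


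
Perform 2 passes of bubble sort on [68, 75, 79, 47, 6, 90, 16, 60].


Initial: [68, 75, 79, 47, 6, 90, 16, 60]
Pass 1: [68, 75, 47, 6, 79, 16, 60, 90] (4 swaps)
Pass 2: [68, 47, 6, 75, 16, 60, 79, 90] (4 swaps)

After 2 passes: [68, 47, 6, 75, 16, 60, 79, 90]


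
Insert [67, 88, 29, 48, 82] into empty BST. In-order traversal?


Insert 67: root
Insert 88: R from 67
Insert 29: L from 67
Insert 48: L from 67 -> R from 29
Insert 82: R from 67 -> L from 88

In-order: [29, 48, 67, 82, 88]


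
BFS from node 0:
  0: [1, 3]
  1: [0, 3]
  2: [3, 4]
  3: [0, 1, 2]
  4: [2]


Visit 0, enqueue [1, 3]
Visit 1, enqueue []
Visit 3, enqueue [2]
Visit 2, enqueue [4]
Visit 4, enqueue []

BFS order: [0, 1, 3, 2, 4]


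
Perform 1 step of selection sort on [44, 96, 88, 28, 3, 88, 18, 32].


Initial: [44, 96, 88, 28, 3, 88, 18, 32]
Step 1: min=3 at 4
  Swap: [3, 96, 88, 28, 44, 88, 18, 32]

After 1 step: [3, 96, 88, 28, 44, 88, 18, 32]


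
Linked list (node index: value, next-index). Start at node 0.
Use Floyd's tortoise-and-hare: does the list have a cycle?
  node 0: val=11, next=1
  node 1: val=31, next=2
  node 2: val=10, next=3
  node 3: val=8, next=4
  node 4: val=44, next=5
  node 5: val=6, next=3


Floyd's tortoise (slow, +1) and hare (fast, +2):
  init: slow=0, fast=0
  step 1: slow=1, fast=2
  step 2: slow=2, fast=4
  step 3: slow=3, fast=3
  slow == fast at node 3: cycle detected

Cycle: yes


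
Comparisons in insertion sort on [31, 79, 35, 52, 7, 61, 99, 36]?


Algorithm: insertion sort
Input: [31, 79, 35, 52, 7, 61, 99, 36]
Sorted: [7, 31, 35, 36, 52, 61, 79, 99]

17


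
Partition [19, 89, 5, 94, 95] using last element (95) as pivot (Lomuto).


Pivot: 95
  19 <= 95: advance i (no swap)
  89 <= 95: advance i (no swap)
  5 <= 95: advance i (no swap)
  94 <= 95: advance i (no swap)
Place pivot at 4: [19, 89, 5, 94, 95]

Partitioned: [19, 89, 5, 94, 95]


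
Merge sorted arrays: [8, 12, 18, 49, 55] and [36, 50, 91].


Take 8 from A
Take 12 from A
Take 18 from A
Take 36 from B
Take 49 from A
Take 50 from B
Take 55 from A

Merged: [8, 12, 18, 36, 49, 50, 55, 91]


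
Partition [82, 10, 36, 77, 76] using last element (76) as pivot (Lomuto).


Pivot: 76
  10 <= 76: swap -> [10, 82, 36, 77, 76]
  36 <= 76: swap -> [10, 36, 82, 77, 76]
Place pivot at 2: [10, 36, 76, 77, 82]

Partitioned: [10, 36, 76, 77, 82]


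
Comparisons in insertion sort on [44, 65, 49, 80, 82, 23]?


Algorithm: insertion sort
Input: [44, 65, 49, 80, 82, 23]
Sorted: [23, 44, 49, 65, 80, 82]

10
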